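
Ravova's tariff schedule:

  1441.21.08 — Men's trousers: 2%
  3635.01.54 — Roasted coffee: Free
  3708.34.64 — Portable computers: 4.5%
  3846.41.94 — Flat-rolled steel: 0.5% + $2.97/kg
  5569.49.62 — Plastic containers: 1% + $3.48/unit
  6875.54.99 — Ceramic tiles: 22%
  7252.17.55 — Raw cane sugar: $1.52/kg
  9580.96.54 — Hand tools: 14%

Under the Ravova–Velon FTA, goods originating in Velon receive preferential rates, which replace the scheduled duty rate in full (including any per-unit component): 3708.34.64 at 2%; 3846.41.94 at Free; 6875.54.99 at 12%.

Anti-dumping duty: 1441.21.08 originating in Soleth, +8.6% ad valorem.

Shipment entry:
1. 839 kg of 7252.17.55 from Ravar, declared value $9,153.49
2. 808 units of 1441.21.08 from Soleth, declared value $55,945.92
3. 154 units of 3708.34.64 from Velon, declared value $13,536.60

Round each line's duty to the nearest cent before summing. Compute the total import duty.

Line 1 (7252.17.55, Ravar, 839 kg, $9,153.49):
Base rate for 7252.17.55 is $1.52/kg.
Duty = 839 × $1.52 = $1,275.28.
Line 2 (1441.21.08, Soleth, 808 units, $55,945.92):
Base rate for 1441.21.08 is 2%.
Additional duty on 1441.21.08 from Soleth: +8.6%. Applied ad valorem rate: 2% + 8.6% = 10.6%.
Duty = $55,945.92 × 10.6% = $5,930.27.
Line 3 (3708.34.64, Velon, 154 units, $13,536.60):
Base rate for 3708.34.64 is 4.5%.
Origin Velon qualifies under the Ravova–Velon agreement and 3708.34.64 is covered: preferential rate 2% applies instead.
Duty = $13,536.60 × 2% = $270.73.
Total = $1,275.28 + $5,930.27 + $270.73 = $7,476.28.

$7,476.28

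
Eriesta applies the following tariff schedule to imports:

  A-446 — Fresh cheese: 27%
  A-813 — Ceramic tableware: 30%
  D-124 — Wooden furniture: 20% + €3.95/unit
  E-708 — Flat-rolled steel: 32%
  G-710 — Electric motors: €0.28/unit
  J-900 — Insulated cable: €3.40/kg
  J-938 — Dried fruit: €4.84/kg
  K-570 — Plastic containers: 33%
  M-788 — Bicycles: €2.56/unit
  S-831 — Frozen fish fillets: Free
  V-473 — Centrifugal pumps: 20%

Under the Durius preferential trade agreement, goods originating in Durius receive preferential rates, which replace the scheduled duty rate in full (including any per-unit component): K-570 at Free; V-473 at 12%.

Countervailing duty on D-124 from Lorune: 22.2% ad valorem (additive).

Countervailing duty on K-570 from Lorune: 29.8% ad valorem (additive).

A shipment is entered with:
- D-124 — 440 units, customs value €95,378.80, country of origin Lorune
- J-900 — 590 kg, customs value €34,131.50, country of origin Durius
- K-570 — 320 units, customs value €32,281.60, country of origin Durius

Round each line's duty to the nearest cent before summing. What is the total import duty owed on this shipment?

€43,993.85

Line 1 (D-124, Lorune, 440 units, €95,378.80):
Base rate for D-124 is 20% + €3.95/unit.
Additional duty on D-124 from Lorune: +22.2%. Applied ad valorem rate: 20% + 22.2% = 42.2%.
Duty = €95,378.80 × 42.2% + 440 × €3.95 = €41,987.85.
Line 2 (J-900, Durius, 590 kg, €34,131.50):
Base rate for J-900 is €3.40/kg.
Origin Durius is the FTA partner but J-900 is not on the preference list; base rate stands.
Duty = 590 × €3.40 = €2,006.00.
Line 3 (K-570, Durius, 320 units, €32,281.60):
Base rate for K-570 is 33%.
Origin Durius qualifies under the Eriesta–Durius agreement and K-570 is covered: preferential rate Free applies instead.
The additional-duty order on K-570 targets Lorune, not Durius; it does not apply.
Duty = €32,281.60 × 0% = €0.00.
Total = €41,987.85 + €2,006.00 + €0.00 = €43,993.85.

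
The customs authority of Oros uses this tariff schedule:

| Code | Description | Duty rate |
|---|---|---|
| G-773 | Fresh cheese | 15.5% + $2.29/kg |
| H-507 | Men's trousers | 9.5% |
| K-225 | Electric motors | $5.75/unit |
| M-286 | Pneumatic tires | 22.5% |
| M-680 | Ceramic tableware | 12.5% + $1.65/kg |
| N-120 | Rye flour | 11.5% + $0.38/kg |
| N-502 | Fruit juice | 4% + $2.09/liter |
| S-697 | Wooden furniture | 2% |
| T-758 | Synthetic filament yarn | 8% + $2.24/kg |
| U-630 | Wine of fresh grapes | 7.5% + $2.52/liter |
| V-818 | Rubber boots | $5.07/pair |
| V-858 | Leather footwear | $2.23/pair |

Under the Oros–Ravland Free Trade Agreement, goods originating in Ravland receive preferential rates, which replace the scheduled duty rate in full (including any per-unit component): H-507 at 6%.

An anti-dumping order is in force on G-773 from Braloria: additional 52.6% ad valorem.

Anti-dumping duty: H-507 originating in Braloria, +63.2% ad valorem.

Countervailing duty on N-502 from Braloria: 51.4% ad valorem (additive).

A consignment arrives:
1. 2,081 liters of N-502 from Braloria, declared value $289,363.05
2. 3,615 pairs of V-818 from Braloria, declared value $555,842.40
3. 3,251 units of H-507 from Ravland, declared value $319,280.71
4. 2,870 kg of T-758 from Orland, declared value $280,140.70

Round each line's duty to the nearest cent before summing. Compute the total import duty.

Line 1 (N-502, Braloria, 2,081 liters, $289,363.05):
Base rate for N-502 is 4% + $2.09/liter.
Additional duty on N-502 from Braloria: +51.4%. Applied ad valorem rate: 4% + 51.4% = 55.4%.
Duty = $289,363.05 × 55.4% + 2,081 × $2.09 = $164,656.42.
Line 2 (V-818, Braloria, 3,615 pairs, $555,842.40):
Base rate for V-818 is $5.07/pair.
Duty = 3,615 × $5.07 = $18,328.05.
Line 3 (H-507, Ravland, 3,251 units, $319,280.71):
Base rate for H-507 is 9.5%.
Origin Ravland qualifies under the Oros–Ravland agreement and H-507 is covered: preferential rate 6% applies instead.
The additional-duty order on H-507 targets Braloria, not Ravland; it does not apply.
Duty = $319,280.71 × 6% = $19,156.84.
Line 4 (T-758, Orland, 2,870 kg, $280,140.70):
Base rate for T-758 is 8% + $2.24/kg.
Duty = $280,140.70 × 8% + 2,870 × $2.24 = $28,840.06.
Total = $164,656.42 + $18,328.05 + $19,156.84 + $28,840.06 = $230,981.37.

$230,981.37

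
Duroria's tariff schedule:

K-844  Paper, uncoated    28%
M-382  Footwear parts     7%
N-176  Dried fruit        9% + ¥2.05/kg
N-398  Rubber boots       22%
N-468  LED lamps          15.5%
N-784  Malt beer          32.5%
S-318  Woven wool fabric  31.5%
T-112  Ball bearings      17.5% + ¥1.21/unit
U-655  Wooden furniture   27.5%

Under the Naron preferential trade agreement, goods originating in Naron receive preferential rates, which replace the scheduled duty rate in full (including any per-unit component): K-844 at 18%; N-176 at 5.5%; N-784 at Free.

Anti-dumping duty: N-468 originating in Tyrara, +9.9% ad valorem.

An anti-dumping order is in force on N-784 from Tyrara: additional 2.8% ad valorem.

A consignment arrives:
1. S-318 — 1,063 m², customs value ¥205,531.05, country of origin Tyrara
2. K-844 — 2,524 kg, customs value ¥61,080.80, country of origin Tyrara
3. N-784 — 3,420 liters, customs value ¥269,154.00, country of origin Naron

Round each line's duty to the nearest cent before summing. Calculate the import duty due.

Line 1 (S-318, Tyrara, 1,063 m², ¥205,531.05):
Base rate for S-318 is 31.5%.
Duty = ¥205,531.05 × 31.5% = ¥64,742.28.
Line 2 (K-844, Tyrara, 2,524 kg, ¥61,080.80):
Base rate for K-844 is 28%.
K-844 has an FTA preferential rate, but origin Tyrara is not Naron; base rate stands.
Duty = ¥61,080.80 × 28% = ¥17,102.62.
Line 3 (N-784, Naron, 3,420 liters, ¥269,154.00):
Base rate for N-784 is 32.5%.
Origin Naron qualifies under the Duroria–Naron agreement and N-784 is covered: preferential rate Free applies instead.
The additional-duty order on N-784 targets Tyrara, not Naron; it does not apply.
Duty = ¥269,154.00 × 0% = ¥0.00.
Total = ¥64,742.28 + ¥17,102.62 + ¥0.00 = ¥81,844.90.

¥81,844.90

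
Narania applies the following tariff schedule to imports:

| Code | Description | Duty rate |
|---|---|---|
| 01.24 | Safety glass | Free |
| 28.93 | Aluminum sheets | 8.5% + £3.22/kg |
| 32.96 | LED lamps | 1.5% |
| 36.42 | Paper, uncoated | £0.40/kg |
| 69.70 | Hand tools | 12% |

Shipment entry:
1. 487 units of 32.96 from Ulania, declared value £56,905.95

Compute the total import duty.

Line 1 (32.96, Ulania, 487 units, £56,905.95):
Base rate for 32.96 is 1.5%.
Duty = £56,905.95 × 1.5% = £853.59.

£853.59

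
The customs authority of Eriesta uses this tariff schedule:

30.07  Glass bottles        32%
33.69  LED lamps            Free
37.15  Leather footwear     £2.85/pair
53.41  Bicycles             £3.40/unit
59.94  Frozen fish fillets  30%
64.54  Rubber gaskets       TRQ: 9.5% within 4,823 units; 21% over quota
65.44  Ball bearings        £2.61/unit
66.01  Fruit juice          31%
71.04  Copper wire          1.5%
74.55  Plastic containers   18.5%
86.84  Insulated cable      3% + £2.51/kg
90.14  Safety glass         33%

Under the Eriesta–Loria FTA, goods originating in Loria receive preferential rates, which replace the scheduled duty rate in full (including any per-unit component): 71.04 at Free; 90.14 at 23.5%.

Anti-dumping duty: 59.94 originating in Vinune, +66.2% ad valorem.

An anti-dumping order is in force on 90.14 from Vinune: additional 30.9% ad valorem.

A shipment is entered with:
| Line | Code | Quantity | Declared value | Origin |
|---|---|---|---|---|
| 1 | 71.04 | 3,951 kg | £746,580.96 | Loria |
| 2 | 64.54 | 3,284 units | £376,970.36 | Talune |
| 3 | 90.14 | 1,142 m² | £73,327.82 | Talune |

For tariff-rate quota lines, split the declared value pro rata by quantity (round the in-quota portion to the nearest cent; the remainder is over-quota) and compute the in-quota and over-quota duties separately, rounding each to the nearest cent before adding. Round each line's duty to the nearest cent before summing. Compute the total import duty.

£60,010.36

Line 1 (71.04, Loria, 3,951 kg, £746,580.96):
Base rate for 71.04 is 1.5%.
Origin Loria qualifies under the Eriesta–Loria agreement and 71.04 is covered: preferential rate Free applies instead.
Duty = £746,580.96 × 0% = £0.00.
Line 2 (64.54, Talune, 3,284 units, £376,970.36):
Code 64.54 is under a tariff-rate quota (threshold 4,823 units). Quantity 3,284 units is within the quota, so the in-quota rate 9.5% applies to the full value.
Duty = £376,970.36 × 9.5% = £35,812.18.
Line 3 (90.14, Talune, 1,142 m², £73,327.82):
Base rate for 90.14 is 33%.
90.14 has an FTA preferential rate, but origin Talune is not Loria; base rate stands.
The additional-duty order on 90.14 targets Vinune, not Talune; it does not apply.
Duty = £73,327.82 × 33% = £24,198.18.
Total = £0.00 + £35,812.18 + £24,198.18 = £60,010.36.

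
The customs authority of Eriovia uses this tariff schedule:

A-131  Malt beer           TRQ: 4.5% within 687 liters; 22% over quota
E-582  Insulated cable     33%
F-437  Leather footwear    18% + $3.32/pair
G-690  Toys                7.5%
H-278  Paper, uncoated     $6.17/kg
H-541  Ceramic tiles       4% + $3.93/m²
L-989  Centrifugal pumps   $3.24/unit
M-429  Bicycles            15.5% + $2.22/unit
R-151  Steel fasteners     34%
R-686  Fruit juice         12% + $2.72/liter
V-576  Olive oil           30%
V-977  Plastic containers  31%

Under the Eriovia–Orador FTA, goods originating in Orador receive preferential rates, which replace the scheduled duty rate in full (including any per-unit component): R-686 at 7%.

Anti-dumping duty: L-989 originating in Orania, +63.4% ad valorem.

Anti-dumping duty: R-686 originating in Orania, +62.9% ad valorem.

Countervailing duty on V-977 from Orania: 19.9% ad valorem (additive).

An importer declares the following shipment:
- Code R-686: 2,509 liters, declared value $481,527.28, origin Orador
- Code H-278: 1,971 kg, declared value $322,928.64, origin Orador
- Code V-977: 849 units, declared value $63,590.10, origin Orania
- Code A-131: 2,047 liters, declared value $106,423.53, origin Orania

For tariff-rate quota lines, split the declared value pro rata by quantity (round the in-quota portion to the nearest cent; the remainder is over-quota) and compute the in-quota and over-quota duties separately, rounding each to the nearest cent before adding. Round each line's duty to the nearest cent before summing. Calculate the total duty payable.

$95,398.02

Line 1 (R-686, Orador, 2,509 liters, $481,527.28):
Base rate for R-686 is 12% + $2.72/liter.
Origin Orador qualifies under the Eriovia–Orador agreement and R-686 is covered: preferential rate 7% applies instead.
The additional-duty order on R-686 targets Orania, not Orador; it does not apply.
Duty = $481,527.28 × 7% = $33,706.91.
Line 2 (H-278, Orador, 1,971 kg, $322,928.64):
Base rate for H-278 is $6.17/kg.
Origin Orador is the FTA partner but H-278 is not on the preference list; base rate stands.
Duty = 1,971 × $6.17 = $12,161.07.
Line 3 (V-977, Orania, 849 units, $63,590.10):
Base rate for V-977 is 31%.
Additional duty on V-977 from Orania: +19.9%. Applied ad valorem rate: 31% + 19.9% = 50.9%.
Duty = $63,590.10 × 50.9% = $32,367.36.
Line 4 (A-131, Orania, 2,047 liters, $106,423.53):
Code A-131 is under a tariff-rate quota (threshold 687 liters). In-quota: 687 liters at 4.5%; over-quota: 1,360 liters at 22%.
Pro-rata value split: in-quota = $106,423.53 × 687/2,047 = $35,717.13; over-quota = $106,423.53 − $35,717.13 = $70,706.40.
In-quota duty = $35,717.13 × 4.5% = $1,607.27. Over-quota duty = $70,706.40 × 22% = $15,555.41.
Line duty = $1,607.27 + $15,555.41 = $17,162.68.
Total = $33,706.91 + $12,161.07 + $32,367.36 + $17,162.68 = $95,398.02.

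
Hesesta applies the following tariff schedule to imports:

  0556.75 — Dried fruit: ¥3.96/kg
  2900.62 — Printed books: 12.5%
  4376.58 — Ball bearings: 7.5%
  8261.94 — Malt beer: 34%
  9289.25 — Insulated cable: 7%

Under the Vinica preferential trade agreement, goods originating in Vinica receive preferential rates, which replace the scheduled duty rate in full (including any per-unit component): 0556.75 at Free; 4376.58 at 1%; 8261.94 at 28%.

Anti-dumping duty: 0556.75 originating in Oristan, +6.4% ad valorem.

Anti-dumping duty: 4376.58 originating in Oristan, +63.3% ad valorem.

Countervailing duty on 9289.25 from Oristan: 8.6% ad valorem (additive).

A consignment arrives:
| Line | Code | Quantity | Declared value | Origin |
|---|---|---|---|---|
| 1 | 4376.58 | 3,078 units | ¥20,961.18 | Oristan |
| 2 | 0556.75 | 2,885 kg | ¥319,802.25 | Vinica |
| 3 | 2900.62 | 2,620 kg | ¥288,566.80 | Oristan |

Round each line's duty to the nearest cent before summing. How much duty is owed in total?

Line 1 (4376.58, Oristan, 3,078 units, ¥20,961.18):
Base rate for 4376.58 is 7.5%.
4376.58 has an FTA preferential rate, but origin Oristan is not Vinica; base rate stands.
Additional duty on 4376.58 from Oristan: +63.3%. Applied ad valorem rate: 7.5% + 63.3% = 70.8%.
Duty = ¥20,961.18 × 70.8% = ¥14,840.52.
Line 2 (0556.75, Vinica, 2,885 kg, ¥319,802.25):
Base rate for 0556.75 is ¥3.96/kg.
Origin Vinica qualifies under the Hesesta–Vinica agreement and 0556.75 is covered: preferential rate Free applies instead.
The additional-duty order on 0556.75 targets Oristan, not Vinica; it does not apply.
Duty = ¥319,802.25 × 0% = ¥0.00.
Line 3 (2900.62, Oristan, 2,620 kg, ¥288,566.80):
Base rate for 2900.62 is 12.5%.
Duty = ¥288,566.80 × 12.5% = ¥36,070.85.
Total = ¥14,840.52 + ¥0.00 + ¥36,070.85 = ¥50,911.37.

¥50,911.37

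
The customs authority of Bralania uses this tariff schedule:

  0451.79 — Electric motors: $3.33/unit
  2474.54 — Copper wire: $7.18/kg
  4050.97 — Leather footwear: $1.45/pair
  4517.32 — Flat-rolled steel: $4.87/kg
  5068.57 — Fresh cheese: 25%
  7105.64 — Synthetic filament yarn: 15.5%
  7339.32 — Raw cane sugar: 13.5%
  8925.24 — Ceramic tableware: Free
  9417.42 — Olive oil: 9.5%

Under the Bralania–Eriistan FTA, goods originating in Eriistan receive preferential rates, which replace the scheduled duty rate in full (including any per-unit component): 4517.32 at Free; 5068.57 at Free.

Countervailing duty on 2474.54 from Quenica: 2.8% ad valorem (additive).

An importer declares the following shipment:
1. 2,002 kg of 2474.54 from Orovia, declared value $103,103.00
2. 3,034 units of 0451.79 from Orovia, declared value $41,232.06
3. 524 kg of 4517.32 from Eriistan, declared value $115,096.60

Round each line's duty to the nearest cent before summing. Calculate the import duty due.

Line 1 (2474.54, Orovia, 2,002 kg, $103,103.00):
Base rate for 2474.54 is $7.18/kg.
The additional-duty order on 2474.54 targets Quenica, not Orovia; it does not apply.
Duty = 2,002 × $7.18 = $14,374.36.
Line 2 (0451.79, Orovia, 3,034 units, $41,232.06):
Base rate for 0451.79 is $3.33/unit.
Duty = 3,034 × $3.33 = $10,103.22.
Line 3 (4517.32, Eriistan, 524 kg, $115,096.60):
Base rate for 4517.32 is $4.87/kg.
Origin Eriistan qualifies under the Bralania–Eriistan agreement and 4517.32 is covered: preferential rate Free applies instead.
Duty = $115,096.60 × 0% = $0.00.
Total = $14,374.36 + $10,103.22 + $0.00 = $24,477.58.

$24,477.58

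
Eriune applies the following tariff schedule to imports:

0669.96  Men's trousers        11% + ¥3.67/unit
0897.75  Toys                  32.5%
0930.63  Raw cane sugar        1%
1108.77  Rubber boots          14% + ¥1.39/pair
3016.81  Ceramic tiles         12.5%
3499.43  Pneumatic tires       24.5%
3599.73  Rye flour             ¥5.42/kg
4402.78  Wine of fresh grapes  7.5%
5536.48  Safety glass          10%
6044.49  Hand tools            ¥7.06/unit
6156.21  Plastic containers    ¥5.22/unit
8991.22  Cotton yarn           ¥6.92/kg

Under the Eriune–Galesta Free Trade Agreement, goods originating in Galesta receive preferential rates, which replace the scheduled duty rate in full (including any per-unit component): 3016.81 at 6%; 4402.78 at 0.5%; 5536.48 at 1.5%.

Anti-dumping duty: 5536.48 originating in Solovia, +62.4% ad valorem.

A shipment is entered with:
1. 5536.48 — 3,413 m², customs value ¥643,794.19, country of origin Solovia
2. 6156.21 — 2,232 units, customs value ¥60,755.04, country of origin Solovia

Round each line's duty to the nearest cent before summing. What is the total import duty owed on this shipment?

Line 1 (5536.48, Solovia, 3,413 m², ¥643,794.19):
Base rate for 5536.48 is 10%.
5536.48 has an FTA preferential rate, but origin Solovia is not Galesta; base rate stands.
Additional duty on 5536.48 from Solovia: +62.4%. Applied ad valorem rate: 10% + 62.4% = 72.4%.
Duty = ¥643,794.19 × 72.4% = ¥466,106.99.
Line 2 (6156.21, Solovia, 2,232 units, ¥60,755.04):
Base rate for 6156.21 is ¥5.22/unit.
Duty = 2,232 × ¥5.22 = ¥11,651.04.
Total = ¥466,106.99 + ¥11,651.04 = ¥477,758.03.

¥477,758.03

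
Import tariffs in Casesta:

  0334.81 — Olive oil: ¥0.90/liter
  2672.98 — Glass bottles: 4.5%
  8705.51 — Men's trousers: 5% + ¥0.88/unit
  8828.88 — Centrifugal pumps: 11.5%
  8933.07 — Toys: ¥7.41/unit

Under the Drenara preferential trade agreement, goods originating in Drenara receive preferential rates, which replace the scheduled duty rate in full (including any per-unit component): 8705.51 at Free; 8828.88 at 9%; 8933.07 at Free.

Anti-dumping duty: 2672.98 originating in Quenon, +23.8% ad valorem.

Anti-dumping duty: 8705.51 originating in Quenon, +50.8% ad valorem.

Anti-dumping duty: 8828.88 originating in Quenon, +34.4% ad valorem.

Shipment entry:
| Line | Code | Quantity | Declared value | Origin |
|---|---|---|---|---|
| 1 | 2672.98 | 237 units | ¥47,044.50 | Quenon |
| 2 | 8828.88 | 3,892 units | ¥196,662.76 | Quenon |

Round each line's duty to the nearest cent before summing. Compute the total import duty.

Line 1 (2672.98, Quenon, 237 units, ¥47,044.50):
Base rate for 2672.98 is 4.5%.
Additional duty on 2672.98 from Quenon: +23.8%. Applied ad valorem rate: 4.5% + 23.8% = 28.3%.
Duty = ¥47,044.50 × 28.3% = ¥13,313.59.
Line 2 (8828.88, Quenon, 3,892 units, ¥196,662.76):
Base rate for 8828.88 is 11.5%.
8828.88 has an FTA preferential rate, but origin Quenon is not Drenara; base rate stands.
Additional duty on 8828.88 from Quenon: +34.4%. Applied ad valorem rate: 11.5% + 34.4% = 45.9%.
Duty = ¥196,662.76 × 45.9% = ¥90,268.21.
Total = ¥13,313.59 + ¥90,268.21 = ¥103,581.80.

¥103,581.80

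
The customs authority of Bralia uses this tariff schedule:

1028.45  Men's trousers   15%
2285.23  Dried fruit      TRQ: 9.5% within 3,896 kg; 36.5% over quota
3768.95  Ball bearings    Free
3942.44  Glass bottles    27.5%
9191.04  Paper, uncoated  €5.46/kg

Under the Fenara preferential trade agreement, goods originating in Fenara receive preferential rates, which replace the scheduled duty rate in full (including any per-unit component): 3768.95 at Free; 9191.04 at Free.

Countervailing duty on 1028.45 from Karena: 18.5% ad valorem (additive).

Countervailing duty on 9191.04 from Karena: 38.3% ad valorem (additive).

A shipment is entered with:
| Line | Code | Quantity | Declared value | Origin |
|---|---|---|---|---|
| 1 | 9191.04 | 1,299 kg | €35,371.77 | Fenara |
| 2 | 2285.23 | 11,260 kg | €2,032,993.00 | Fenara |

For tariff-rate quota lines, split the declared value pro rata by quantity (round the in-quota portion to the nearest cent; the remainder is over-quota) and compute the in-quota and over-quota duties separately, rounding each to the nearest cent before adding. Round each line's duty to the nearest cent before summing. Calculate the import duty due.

€552,118.29

Line 1 (9191.04, Fenara, 1,299 kg, €35,371.77):
Base rate for 9191.04 is €5.46/kg.
Origin Fenara qualifies under the Bralia–Fenara agreement and 9191.04 is covered: preferential rate Free applies instead.
The additional-duty order on 9191.04 targets Karena, not Fenara; it does not apply.
Duty = €35,371.77 × 0% = €0.00.
Line 2 (2285.23, Fenara, 11,260 kg, €2,032,993.00):
Code 2285.23 is under a tariff-rate quota (threshold 3,896 kg). In-quota: 3,896 kg at 9.5%; over-quota: 7,364 kg at 36.5%.
Pro-rata value split: in-quota = €2,032,993.00 × 3,896/11,260 = €703,422.80; over-quota = €2,032,993.00 − €703,422.80 = €1,329,570.20.
In-quota duty = €703,422.80 × 9.5% = €66,825.17. Over-quota duty = €1,329,570.20 × 36.5% = €485,293.12.
Line duty = €66,825.17 + €485,293.12 = €552,118.29.
Total = €0.00 + €552,118.29 = €552,118.29.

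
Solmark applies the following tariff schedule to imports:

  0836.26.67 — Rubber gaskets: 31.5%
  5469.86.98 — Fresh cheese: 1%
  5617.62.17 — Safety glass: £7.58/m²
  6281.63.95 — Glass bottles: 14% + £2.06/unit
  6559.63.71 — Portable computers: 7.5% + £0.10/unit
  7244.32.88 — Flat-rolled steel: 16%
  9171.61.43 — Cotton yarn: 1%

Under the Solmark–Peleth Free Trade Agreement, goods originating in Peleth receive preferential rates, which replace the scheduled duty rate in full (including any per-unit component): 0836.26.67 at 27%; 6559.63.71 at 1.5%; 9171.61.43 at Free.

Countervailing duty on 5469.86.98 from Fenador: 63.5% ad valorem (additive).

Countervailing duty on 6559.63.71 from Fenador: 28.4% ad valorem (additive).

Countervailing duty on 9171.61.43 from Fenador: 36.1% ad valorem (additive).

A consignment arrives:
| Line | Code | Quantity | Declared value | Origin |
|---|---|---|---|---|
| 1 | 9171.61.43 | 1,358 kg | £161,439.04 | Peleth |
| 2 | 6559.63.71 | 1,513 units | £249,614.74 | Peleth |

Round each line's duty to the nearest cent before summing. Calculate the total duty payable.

£3,744.22

Line 1 (9171.61.43, Peleth, 1,358 kg, £161,439.04):
Base rate for 9171.61.43 is 1%.
Origin Peleth qualifies under the Solmark–Peleth agreement and 9171.61.43 is covered: preferential rate Free applies instead.
The additional-duty order on 9171.61.43 targets Fenador, not Peleth; it does not apply.
Duty = £161,439.04 × 0% = £0.00.
Line 2 (6559.63.71, Peleth, 1,513 units, £249,614.74):
Base rate for 6559.63.71 is 7.5% + £0.10/unit.
Origin Peleth qualifies under the Solmark–Peleth agreement and 6559.63.71 is covered: preferential rate 1.5% applies instead.
The additional-duty order on 6559.63.71 targets Fenador, not Peleth; it does not apply.
Duty = £249,614.74 × 1.5% = £3,744.22.
Total = £0.00 + £3,744.22 = £3,744.22.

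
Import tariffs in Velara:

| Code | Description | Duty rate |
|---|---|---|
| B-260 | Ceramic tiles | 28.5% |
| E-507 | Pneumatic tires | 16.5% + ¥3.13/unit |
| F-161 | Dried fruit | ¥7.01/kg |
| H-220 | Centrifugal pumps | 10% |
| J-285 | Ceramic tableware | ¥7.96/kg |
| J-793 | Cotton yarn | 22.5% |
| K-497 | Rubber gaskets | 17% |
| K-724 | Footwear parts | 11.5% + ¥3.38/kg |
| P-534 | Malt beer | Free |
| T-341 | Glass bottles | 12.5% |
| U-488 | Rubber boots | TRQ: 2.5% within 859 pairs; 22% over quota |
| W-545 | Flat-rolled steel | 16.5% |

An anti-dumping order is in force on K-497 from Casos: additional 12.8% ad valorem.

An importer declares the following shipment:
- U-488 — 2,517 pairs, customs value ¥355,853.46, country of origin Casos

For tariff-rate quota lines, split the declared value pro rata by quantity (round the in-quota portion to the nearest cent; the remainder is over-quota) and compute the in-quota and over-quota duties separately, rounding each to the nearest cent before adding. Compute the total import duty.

¥54,605.91

Line 1 (U-488, Casos, 2,517 pairs, ¥355,853.46):
Code U-488 is under a tariff-rate quota (threshold 859 pairs). In-quota: 859 pairs at 2.5%; over-quota: 1,658 pairs at 22%.
Pro-rata value split: in-quota = ¥355,853.46 × 859/2,517 = ¥121,445.42; over-quota = ¥355,853.46 − ¥121,445.42 = ¥234,408.04.
In-quota duty = ¥121,445.42 × 2.5% = ¥3,036.14. Over-quota duty = ¥234,408.04 × 22% = ¥51,569.77.
Line duty = ¥3,036.14 + ¥51,569.77 = ¥54,605.91.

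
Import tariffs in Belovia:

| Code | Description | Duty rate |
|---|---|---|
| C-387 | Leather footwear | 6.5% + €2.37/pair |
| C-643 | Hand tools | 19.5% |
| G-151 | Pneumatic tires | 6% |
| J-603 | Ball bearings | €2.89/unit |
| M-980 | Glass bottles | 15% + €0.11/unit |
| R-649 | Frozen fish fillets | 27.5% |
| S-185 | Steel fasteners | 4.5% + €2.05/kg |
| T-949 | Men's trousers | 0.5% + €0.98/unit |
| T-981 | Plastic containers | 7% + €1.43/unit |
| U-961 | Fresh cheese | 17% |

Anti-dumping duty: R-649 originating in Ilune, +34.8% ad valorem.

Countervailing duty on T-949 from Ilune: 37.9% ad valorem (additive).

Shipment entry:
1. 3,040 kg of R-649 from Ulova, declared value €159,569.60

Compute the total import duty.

€43,881.64

Line 1 (R-649, Ulova, 3,040 kg, €159,569.60):
Base rate for R-649 is 27.5%.
The additional-duty order on R-649 targets Ilune, not Ulova; it does not apply.
Duty = €159,569.60 × 27.5% = €43,881.64.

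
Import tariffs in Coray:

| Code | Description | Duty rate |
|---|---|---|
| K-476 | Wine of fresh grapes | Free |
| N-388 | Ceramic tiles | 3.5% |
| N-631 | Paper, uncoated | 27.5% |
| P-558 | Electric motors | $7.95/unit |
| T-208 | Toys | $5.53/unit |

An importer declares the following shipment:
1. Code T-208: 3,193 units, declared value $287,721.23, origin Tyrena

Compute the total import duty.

$17,657.29

Line 1 (T-208, Tyrena, 3,193 units, $287,721.23):
Base rate for T-208 is $5.53/unit.
Duty = 3,193 × $5.53 = $17,657.29.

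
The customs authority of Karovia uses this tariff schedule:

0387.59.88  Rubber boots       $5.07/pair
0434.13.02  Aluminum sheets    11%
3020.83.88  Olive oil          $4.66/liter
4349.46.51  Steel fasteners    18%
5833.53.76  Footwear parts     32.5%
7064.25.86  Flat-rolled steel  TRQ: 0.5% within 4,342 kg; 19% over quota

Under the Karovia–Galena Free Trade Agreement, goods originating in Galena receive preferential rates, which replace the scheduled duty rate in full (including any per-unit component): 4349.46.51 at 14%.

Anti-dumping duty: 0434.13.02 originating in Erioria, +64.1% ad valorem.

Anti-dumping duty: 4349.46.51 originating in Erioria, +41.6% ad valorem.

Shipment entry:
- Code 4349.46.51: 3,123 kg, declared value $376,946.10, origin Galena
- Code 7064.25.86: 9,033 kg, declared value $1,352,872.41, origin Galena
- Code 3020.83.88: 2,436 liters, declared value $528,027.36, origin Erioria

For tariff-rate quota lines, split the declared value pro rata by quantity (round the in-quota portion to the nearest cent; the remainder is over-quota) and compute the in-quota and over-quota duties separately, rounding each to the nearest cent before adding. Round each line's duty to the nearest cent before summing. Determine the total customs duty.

$200,864.22

Line 1 (4349.46.51, Galena, 3,123 kg, $376,946.10):
Base rate for 4349.46.51 is 18%.
Origin Galena qualifies under the Karovia–Galena agreement and 4349.46.51 is covered: preferential rate 14% applies instead.
The additional-duty order on 4349.46.51 targets Erioria, not Galena; it does not apply.
Duty = $376,946.10 × 14% = $52,772.45.
Line 2 (7064.25.86, Galena, 9,033 kg, $1,352,872.41):
Code 7064.25.86 is under a tariff-rate quota (threshold 4,342 kg). In-quota: 4,342 kg at 0.5%; over-quota: 4,691 kg at 19%.
Pro-rata value split: in-quota = $1,352,872.41 × 4,342/9,033 = $650,301.34; over-quota = $1,352,872.41 − $650,301.34 = $702,571.07.
In-quota duty = $650,301.34 × 0.5% = $3,251.51. Over-quota duty = $702,571.07 × 19% = $133,488.50.
Line duty = $3,251.51 + $133,488.50 = $136,740.01.
Line 3 (3020.83.88, Erioria, 2,436 liters, $528,027.36):
Base rate for 3020.83.88 is $4.66/liter.
Duty = 2,436 × $4.66 = $11,351.76.
Total = $52,772.45 + $136,740.01 + $11,351.76 = $200,864.22.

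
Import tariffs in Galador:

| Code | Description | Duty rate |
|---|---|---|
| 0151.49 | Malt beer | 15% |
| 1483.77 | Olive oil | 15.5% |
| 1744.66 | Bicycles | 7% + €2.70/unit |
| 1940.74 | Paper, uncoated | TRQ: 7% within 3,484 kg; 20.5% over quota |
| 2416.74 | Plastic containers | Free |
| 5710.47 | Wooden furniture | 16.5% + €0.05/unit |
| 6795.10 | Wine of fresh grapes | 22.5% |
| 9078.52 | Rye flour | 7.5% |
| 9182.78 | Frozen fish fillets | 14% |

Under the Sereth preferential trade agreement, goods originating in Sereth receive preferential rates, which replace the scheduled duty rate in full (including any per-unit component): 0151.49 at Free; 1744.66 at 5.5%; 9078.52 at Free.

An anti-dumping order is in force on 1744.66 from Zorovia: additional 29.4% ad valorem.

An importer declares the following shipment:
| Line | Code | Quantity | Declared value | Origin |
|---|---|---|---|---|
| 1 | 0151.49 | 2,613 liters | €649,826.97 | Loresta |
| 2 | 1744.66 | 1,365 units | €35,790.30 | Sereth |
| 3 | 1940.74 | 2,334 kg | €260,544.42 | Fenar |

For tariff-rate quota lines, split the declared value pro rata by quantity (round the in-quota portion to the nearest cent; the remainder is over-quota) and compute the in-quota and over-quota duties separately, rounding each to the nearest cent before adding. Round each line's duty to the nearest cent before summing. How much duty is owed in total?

€117,680.63

Line 1 (0151.49, Loresta, 2,613 liters, €649,826.97):
Base rate for 0151.49 is 15%.
0151.49 has an FTA preferential rate, but origin Loresta is not Sereth; base rate stands.
Duty = €649,826.97 × 15% = €97,474.05.
Line 2 (1744.66, Sereth, 1,365 units, €35,790.30):
Base rate for 1744.66 is 7% + €2.70/unit.
Origin Sereth qualifies under the Galador–Sereth agreement and 1744.66 is covered: preferential rate 5.5% applies instead.
The additional-duty order on 1744.66 targets Zorovia, not Sereth; it does not apply.
Duty = €35,790.30 × 5.5% = €1,968.47.
Line 3 (1940.74, Fenar, 2,334 kg, €260,544.42):
Code 1940.74 is under a tariff-rate quota (threshold 3,484 kg). Quantity 2,334 kg is within the quota, so the in-quota rate 7% applies to the full value.
Duty = €260,544.42 × 7% = €18,238.11.
Total = €97,474.05 + €1,968.47 + €18,238.11 = €117,680.63.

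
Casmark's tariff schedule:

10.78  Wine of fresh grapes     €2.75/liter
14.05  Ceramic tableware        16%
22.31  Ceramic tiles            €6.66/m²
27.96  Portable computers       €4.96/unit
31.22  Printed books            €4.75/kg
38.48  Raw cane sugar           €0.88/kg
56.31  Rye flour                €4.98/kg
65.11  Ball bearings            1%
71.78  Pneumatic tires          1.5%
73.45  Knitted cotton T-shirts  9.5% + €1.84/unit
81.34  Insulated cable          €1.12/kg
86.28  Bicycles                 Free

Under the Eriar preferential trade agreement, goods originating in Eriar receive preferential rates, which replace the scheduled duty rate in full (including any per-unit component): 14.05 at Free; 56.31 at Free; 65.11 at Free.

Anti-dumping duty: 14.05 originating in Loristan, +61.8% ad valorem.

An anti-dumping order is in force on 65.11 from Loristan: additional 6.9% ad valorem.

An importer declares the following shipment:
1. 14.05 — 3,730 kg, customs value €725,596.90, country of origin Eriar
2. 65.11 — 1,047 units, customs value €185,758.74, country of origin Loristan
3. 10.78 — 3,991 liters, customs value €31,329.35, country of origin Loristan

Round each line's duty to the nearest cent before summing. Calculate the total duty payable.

Line 1 (14.05, Eriar, 3,730 kg, €725,596.90):
Base rate for 14.05 is 16%.
Origin Eriar qualifies under the Casmark–Eriar agreement and 14.05 is covered: preferential rate Free applies instead.
The additional-duty order on 14.05 targets Loristan, not Eriar; it does not apply.
Duty = €725,596.90 × 0% = €0.00.
Line 2 (65.11, Loristan, 1,047 units, €185,758.74):
Base rate for 65.11 is 1%.
65.11 has an FTA preferential rate, but origin Loristan is not Eriar; base rate stands.
Additional duty on 65.11 from Loristan: +6.9%. Applied ad valorem rate: 1% + 6.9% = 7.9%.
Duty = €185,758.74 × 7.9% = €14,674.94.
Line 3 (10.78, Loristan, 3,991 liters, €31,329.35):
Base rate for 10.78 is €2.75/liter.
Duty = 3,991 × €2.75 = €10,975.25.
Total = €0.00 + €14,674.94 + €10,975.25 = €25,650.19.

€25,650.19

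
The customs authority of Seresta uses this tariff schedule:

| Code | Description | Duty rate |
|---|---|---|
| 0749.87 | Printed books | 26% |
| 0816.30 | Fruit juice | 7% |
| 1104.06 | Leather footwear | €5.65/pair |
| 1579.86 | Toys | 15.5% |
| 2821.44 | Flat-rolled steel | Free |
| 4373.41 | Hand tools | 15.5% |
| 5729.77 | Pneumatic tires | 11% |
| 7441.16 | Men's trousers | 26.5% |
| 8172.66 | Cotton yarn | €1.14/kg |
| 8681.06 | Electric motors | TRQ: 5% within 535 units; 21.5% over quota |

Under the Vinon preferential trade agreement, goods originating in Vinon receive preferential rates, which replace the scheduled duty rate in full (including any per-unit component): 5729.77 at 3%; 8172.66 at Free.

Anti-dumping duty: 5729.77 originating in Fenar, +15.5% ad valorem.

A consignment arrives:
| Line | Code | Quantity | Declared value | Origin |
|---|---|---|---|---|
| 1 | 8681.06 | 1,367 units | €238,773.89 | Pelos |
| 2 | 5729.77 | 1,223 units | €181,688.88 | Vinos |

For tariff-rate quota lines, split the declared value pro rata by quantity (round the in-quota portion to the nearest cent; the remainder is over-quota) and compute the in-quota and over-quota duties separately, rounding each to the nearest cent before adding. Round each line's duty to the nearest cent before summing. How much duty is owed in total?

€55,903.17

Line 1 (8681.06, Pelos, 1,367 units, €238,773.89):
Code 8681.06 is under a tariff-rate quota (threshold 535 units). In-quota: 535 units at 5%; over-quota: 832 units at 21.5%.
Pro-rata value split: in-quota = €238,773.89 × 535/1,367 = €93,448.45; over-quota = €238,773.89 − €93,448.45 = €145,325.44.
In-quota duty = €93,448.45 × 5% = €4,672.42. Over-quota duty = €145,325.44 × 21.5% = €31,244.97.
Line duty = €4,672.42 + €31,244.97 = €35,917.39.
Line 2 (5729.77, Vinos, 1,223 units, €181,688.88):
Base rate for 5729.77 is 11%.
5729.77 has an FTA preferential rate, but origin Vinos is not Vinon; base rate stands.
The additional-duty order on 5729.77 targets Fenar, not Vinos; it does not apply.
Duty = €181,688.88 × 11% = €19,985.78.
Total = €35,917.39 + €19,985.78 = €55,903.17.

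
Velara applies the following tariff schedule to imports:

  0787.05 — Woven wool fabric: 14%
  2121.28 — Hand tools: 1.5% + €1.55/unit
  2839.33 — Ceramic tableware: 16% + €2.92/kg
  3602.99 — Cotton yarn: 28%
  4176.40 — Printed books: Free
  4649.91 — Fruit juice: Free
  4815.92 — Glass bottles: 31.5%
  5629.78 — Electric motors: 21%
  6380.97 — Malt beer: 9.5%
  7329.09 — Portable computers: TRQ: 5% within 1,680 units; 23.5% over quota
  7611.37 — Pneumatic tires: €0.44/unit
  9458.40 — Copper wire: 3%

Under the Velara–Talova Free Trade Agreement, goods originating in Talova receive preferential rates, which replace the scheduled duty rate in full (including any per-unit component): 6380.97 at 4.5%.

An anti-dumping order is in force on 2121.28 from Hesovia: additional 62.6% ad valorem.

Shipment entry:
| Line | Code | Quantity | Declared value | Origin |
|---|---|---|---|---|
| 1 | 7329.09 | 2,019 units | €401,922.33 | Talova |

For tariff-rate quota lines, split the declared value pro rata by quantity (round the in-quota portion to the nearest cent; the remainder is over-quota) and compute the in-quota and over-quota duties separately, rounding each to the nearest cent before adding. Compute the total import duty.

Line 1 (7329.09, Talova, 2,019 units, €401,922.33):
Code 7329.09 is under a tariff-rate quota (threshold 1,680 units). In-quota: 1,680 units at 5%; over-quota: 339 units at 23.5%.
Pro-rata value split: in-quota = €401,922.33 × 1,680/2,019 = €334,437.60; over-quota = €401,922.33 − €334,437.60 = €67,484.73.
In-quota duty = €334,437.60 × 5% = €16,721.88. Over-quota duty = €67,484.73 × 23.5% = €15,858.91.
Line duty = €16,721.88 + €15,858.91 = €32,580.79.

€32,580.79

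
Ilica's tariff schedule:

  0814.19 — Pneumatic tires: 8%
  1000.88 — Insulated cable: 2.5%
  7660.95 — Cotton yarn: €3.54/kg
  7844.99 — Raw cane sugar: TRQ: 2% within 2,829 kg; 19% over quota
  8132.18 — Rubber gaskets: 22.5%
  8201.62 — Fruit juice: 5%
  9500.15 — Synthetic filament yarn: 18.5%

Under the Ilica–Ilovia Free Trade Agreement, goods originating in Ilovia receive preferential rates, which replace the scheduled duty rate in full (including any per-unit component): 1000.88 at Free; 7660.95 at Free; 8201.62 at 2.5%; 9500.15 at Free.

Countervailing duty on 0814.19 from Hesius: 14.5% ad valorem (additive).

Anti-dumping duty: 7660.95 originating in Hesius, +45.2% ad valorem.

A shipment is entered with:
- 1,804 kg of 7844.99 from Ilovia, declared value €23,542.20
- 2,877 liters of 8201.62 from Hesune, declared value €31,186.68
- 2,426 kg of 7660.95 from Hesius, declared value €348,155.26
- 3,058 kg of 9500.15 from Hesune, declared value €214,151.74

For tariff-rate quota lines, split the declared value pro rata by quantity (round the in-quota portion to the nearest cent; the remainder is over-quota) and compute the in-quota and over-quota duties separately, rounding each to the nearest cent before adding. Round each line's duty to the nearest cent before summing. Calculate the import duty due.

Line 1 (7844.99, Ilovia, 1,804 kg, €23,542.20):
Code 7844.99 is under a tariff-rate quota (threshold 2,829 kg). Quantity 1,804 kg is within the quota, so the in-quota rate 2% applies to the full value.
Duty = €23,542.20 × 2% = €470.84.
Line 2 (8201.62, Hesune, 2,877 liters, €31,186.68):
Base rate for 8201.62 is 5%.
8201.62 has an FTA preferential rate, but origin Hesune is not Ilovia; base rate stands.
Duty = €31,186.68 × 5% = €1,559.33.
Line 3 (7660.95, Hesius, 2,426 kg, €348,155.26):
Base rate for 7660.95 is €3.54/kg.
7660.95 has an FTA preferential rate, but origin Hesius is not Ilovia; base rate stands.
Additional duty on 7660.95 from Hesius: +45.2% ad valorem. Applied ad valorem rate = 45.2%.
Duty = €348,155.26 × 45.2% + 2,426 × €3.54 = €165,954.22.
Line 4 (9500.15, Hesune, 3,058 kg, €214,151.74):
Base rate for 9500.15 is 18.5%.
9500.15 has an FTA preferential rate, but origin Hesune is not Ilovia; base rate stands.
Duty = €214,151.74 × 18.5% = €39,618.07.
Total = €470.84 + €1,559.33 + €165,954.22 + €39,618.07 = €207,602.46.

€207,602.46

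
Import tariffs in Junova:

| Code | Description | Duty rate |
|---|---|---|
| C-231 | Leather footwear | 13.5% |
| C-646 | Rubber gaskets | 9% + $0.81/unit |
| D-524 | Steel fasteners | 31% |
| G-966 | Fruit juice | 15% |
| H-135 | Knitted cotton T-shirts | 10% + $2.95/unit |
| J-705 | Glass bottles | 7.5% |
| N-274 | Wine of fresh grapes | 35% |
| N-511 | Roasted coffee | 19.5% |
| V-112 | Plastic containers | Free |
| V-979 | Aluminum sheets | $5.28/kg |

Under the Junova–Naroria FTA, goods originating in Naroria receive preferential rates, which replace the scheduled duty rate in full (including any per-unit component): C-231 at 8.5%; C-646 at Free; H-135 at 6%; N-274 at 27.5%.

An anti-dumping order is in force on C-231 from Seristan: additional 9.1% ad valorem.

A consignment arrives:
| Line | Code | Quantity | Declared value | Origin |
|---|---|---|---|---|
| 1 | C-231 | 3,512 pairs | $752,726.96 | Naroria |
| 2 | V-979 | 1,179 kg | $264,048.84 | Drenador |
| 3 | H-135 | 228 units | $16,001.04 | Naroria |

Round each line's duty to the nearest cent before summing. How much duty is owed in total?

$71,166.97

Line 1 (C-231, Naroria, 3,512 pairs, $752,726.96):
Base rate for C-231 is 13.5%.
Origin Naroria qualifies under the Junova–Naroria agreement and C-231 is covered: preferential rate 8.5% applies instead.
The additional-duty order on C-231 targets Seristan, not Naroria; it does not apply.
Duty = $752,726.96 × 8.5% = $63,981.79.
Line 2 (V-979, Drenador, 1,179 kg, $264,048.84):
Base rate for V-979 is $5.28/kg.
Duty = 1,179 × $5.28 = $6,225.12.
Line 3 (H-135, Naroria, 228 units, $16,001.04):
Base rate for H-135 is 10% + $2.95/unit.
Origin Naroria qualifies under the Junova–Naroria agreement and H-135 is covered: preferential rate 6% applies instead.
Duty = $16,001.04 × 6% = $960.06.
Total = $63,981.79 + $6,225.12 + $960.06 = $71,166.97.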